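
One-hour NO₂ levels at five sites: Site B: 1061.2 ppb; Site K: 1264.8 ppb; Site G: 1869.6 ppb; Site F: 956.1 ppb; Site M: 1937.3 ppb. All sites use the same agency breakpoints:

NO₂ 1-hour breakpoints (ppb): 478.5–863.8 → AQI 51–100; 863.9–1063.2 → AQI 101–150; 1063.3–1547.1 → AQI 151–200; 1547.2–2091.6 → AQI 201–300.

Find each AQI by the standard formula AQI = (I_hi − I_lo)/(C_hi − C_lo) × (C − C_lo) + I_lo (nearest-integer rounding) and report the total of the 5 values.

977

Site B: row 863.9–1063.2 (AQI 101–150). (150−101)·(1061.2−863.9)/(1063.2−863.9) + 101 = 49·197.3/199.3 + 101 ≈ 149.51 → 150.
Site K 1264.8: bracket 1063.3–1547.1 → index 151–200; slope 49/483.8, offset 201.5.
AQI = 151 + 49/483.8·201.5 ≈ 171.41 ⇒ 171.
Site G 1869.6: bracket 1547.2–2091.6 → index 201–300; slope 99/544.4, offset 322.4.
AQI = 201 + 99/544.4·322.4 ≈ 259.63 ⇒ 260.
Site F 956.1: bracket 863.9–1063.2 → index 101–150; slope 49/199.3, offset 92.2.
AQI = 101 + 49/199.3·92.2 ≈ 123.67 ⇒ 124.
Site M: row 1547.2–2091.6 (AQI 201–300). (300−201)·(1937.3−1547.2)/(2091.6−1547.2) + 201 = 99·390.1/544.4 + 201 ≈ 271.94 → 272.
AQIs: Site B=150, Site K=171, Site G=260, Site F=124, Site M=272. Sum = 150 + 171 + 260 + 124 + 272 = 977.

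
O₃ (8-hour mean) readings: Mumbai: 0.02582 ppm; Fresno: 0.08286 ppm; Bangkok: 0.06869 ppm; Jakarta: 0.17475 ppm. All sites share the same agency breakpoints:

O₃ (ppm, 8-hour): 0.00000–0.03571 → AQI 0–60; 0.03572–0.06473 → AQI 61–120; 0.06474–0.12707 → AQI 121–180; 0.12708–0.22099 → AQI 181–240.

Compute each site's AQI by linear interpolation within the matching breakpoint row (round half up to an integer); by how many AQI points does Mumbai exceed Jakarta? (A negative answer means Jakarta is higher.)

Mumbai: 0.02582 lies in 0.00000–0.03571, so I_lo=0, I_hi=60, C_lo=0.00000, C_hi=0.03571.
(60−0)/(0.03571−0.00000) × (0.02582−0.00000) + 0 = 60/0.03571 × 0.02582 + 0 ≈ 43.38 → 43.
Fresno: 0.08286 lies in 0.06474–0.12707, so I_lo=121, I_hi=180, C_lo=0.06474, C_hi=0.12707.
(180−121)/(0.12707−0.06474) × (0.08286−0.06474) + 121 = 59/0.06233 × 0.01812 + 121 ≈ 138.15 → 138.
Bangkok: 0.06869 ∈ [0.06474, 0.12707] ↔ index [121, 180].
121 + (0.06869−0.06474)·(180−121)/(0.12707−0.06474) = 121 + 0.00395·59/0.06233 ≈ 124.74, so AQI = 125.
Jakarta: 0.17475 lies in 0.12708–0.22099, so I_lo=181, I_hi=240, C_lo=0.12708, C_hi=0.22099.
(240−181)/(0.22099−0.12708) × (0.17475−0.12708) + 181 = 59/0.09391 × 0.04767 + 181 ≈ 210.95 → 211.
AQIs: Mumbai=43, Fresno=138, Bangkok=125, Jakarta=211. Mumbai (43) − Jakarta (211) = -168.

-168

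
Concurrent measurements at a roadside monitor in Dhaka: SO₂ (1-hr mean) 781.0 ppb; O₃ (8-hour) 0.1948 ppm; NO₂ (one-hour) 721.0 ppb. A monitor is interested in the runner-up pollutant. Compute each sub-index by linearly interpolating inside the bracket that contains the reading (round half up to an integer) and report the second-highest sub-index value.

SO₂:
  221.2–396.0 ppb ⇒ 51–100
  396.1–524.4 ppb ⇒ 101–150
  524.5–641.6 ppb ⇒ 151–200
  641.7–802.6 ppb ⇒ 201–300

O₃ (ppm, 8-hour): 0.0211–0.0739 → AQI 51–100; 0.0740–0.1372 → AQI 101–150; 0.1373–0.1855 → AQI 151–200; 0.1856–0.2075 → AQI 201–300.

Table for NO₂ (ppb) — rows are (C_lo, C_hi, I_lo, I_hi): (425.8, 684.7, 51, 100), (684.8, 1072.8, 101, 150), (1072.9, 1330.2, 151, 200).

243

SO₂: 781.0 ∈ [641.7, 802.6] ↔ index [201, 300].
201 + (781.0−641.7)·(300−201)/(802.6−641.7) = 201 + 139.3·99/160.9 ≈ 286.71, so AQI = 287.
O₃: 0.1948 ∈ [0.1856, 0.2075] ↔ index [201, 300].
201 + (0.1948−0.1856)·(300−201)/(0.2075−0.1856) = 201 + 0.0092·99/0.0219 ≈ 242.59, so AQI = 243.
NO₂ 721.0: bracket 684.8–1072.8 → index 101–150; slope 49/388.0, offset 36.2.
AQI = 101 + 49/388.0·36.2 ≈ 105.57 ⇒ 106.
Sub-indices: SO₂→287, O₃→243, NO₂→106. Ranked high→low: 287, 243, 106. Second-highest sub-index = 243.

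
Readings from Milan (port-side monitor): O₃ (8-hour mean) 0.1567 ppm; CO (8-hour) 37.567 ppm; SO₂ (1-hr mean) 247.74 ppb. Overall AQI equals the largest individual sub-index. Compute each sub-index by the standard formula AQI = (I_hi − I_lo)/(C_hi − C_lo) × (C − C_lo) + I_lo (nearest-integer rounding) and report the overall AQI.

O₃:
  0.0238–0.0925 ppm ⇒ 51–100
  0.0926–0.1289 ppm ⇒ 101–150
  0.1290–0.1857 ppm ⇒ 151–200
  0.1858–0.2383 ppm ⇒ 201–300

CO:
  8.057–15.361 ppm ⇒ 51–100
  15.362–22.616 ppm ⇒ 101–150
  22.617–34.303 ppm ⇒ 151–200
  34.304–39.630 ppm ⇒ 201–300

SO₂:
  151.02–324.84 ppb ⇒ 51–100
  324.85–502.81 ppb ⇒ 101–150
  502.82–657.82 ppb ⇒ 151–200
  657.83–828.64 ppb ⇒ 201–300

O₃ 0.1567: bracket 0.1290–0.1857 → index 151–200; slope 49/0.0567, offset 0.0277.
AQI = 151 + 49/0.0567·0.0277 ≈ 174.94 ⇒ 175.
CO: row 34.304–39.630 (AQI 201–300). (300−201)·(37.567−34.304)/(39.630−34.304) + 201 = 99·3.263/5.326 + 201 ≈ 261.65 → 262.
SO₂: 247.74 lies in 151.02–324.84, so I_lo=51, I_hi=100, C_lo=151.02, C_hi=324.84.
(100−51)/(324.84−151.02) × (247.74−151.02) + 51 = 49/173.82 × 96.72 + 51 ≈ 78.27 → 78.
Sub-indices: O₃→175, CO→262, SO₂→78. Overall AQI = max = 262; dominant pollutant is CO.

262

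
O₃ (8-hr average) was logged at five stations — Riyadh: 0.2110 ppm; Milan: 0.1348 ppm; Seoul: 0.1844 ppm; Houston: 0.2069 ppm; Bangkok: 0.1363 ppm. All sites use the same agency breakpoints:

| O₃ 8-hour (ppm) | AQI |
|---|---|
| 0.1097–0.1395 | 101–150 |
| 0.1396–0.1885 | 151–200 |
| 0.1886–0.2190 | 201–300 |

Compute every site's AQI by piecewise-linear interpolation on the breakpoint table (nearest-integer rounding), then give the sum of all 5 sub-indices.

Riyadh 0.2110: bracket 0.1886–0.2190 → index 201–300; slope 99/0.0304, offset 0.0224.
AQI = 201 + 99/0.0304·0.0224 ≈ 273.95 ⇒ 274.
Milan: 0.1348 lies in 0.1097–0.1395, so I_lo=101, I_hi=150, C_lo=0.1097, C_hi=0.1395.
(150−101)/(0.1395−0.1097) × (0.1348−0.1097) + 101 = 49/0.0298 × 0.0251 + 101 ≈ 142.27 → 142.
Seoul 0.1844: bracket 0.1396–0.1885 → index 151–200; slope 49/0.0489, offset 0.0448.
AQI = 151 + 49/0.0489·0.0448 ≈ 195.89 ⇒ 196.
Houston: 0.2069 lies in 0.1886–0.2190, so I_lo=201, I_hi=300, C_lo=0.1886, C_hi=0.2190.
(300−201)/(0.2190−0.1886) × (0.2069−0.1886) + 201 = 99/0.0304 × 0.0183 + 201 ≈ 260.60 → 261.
Bangkok: 0.1363 ∈ [0.1097, 0.1395] ↔ index [101, 150].
101 + (0.1363−0.1097)·(150−101)/(0.1395−0.1097) = 101 + 0.0266·49/0.0298 ≈ 144.74, so AQI = 145.
AQIs: Riyadh=274, Milan=142, Seoul=196, Houston=261, Bangkok=145. Sum = 274 + 142 + 196 + 261 + 145 = 1018.

1018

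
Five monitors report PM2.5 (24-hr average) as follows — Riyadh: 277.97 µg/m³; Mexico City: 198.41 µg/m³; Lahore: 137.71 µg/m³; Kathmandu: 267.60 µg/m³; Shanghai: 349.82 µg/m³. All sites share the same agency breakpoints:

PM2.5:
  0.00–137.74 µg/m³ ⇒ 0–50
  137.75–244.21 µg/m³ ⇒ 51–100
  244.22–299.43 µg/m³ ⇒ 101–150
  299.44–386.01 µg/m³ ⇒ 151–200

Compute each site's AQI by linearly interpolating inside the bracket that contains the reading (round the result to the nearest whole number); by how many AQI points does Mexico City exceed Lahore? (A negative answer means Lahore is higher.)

29

Riyadh 277.97: bracket 244.22–299.43 → index 101–150; slope 49/55.21, offset 33.75.
AQI = 101 + 49/55.21·33.75 ≈ 130.95 ⇒ 131.
Mexico City: 198.41 lies in 137.75–244.21, so I_lo=51, I_hi=100, C_lo=137.75, C_hi=244.21.
(100−51)/(244.21−137.75) × (198.41−137.75) + 51 = 49/106.46 × 60.66 + 51 ≈ 78.92 → 79.
Lahore: 137.71 lies in 0.00–137.74, so I_lo=0, I_hi=50, C_lo=0.00, C_hi=137.74.
(50−0)/(137.74−0.00) × (137.71−0.00) + 0 = 50/137.74 × 137.71 + 0 ≈ 49.99 → 50.
Kathmandu 267.60: bracket 244.22–299.43 → index 101–150; slope 49/55.21, offset 23.38.
AQI = 101 + 49/55.21·23.38 ≈ 121.75 ⇒ 122.
Shanghai: 349.82 ∈ [299.44, 386.01] ↔ index [151, 200].
151 + (349.82−299.44)·(200−151)/(386.01−299.44) = 151 + 50.38·49/86.57 ≈ 179.52, so AQI = 180.
AQIs: Riyadh=131, Mexico City=79, Lahore=50, Kathmandu=122, Shanghai=180. Mexico City (79) − Lahore (50) = 29.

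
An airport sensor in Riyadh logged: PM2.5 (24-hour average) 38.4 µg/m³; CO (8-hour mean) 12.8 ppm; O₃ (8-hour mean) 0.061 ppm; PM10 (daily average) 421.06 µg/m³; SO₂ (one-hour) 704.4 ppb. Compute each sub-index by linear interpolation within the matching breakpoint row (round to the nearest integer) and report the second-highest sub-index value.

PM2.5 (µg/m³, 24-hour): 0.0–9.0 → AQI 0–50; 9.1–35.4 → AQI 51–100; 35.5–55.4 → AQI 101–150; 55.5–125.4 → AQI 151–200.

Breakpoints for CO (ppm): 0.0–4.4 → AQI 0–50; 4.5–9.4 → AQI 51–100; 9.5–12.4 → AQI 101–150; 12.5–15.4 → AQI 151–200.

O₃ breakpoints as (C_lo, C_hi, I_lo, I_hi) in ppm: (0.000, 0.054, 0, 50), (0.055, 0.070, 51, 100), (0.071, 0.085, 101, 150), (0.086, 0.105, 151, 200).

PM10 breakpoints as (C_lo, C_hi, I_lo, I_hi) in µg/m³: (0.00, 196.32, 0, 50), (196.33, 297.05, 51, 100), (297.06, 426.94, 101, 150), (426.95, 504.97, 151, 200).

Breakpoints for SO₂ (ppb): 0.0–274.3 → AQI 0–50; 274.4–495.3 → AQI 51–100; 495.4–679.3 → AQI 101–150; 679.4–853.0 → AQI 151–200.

156

PM2.5: 38.4 lies in 35.5–55.4, so I_lo=101, I_hi=150, C_lo=35.5, C_hi=55.4.
(150−101)/(55.4−35.5) × (38.4−35.5) + 101 = 49/19.9 × 2.9 + 101 ≈ 108.14 → 108.
CO 12.8: bracket 12.5–15.4 → index 151–200; slope 49/2.9, offset 0.3.
AQI = 151 + 49/2.9·0.3 ≈ 156.07 ⇒ 156.
O₃: 0.061 lies in 0.055–0.070, so I_lo=51, I_hi=100, C_lo=0.055, C_hi=0.070.
(100−51)/(0.070−0.055) × (0.061−0.055) + 51 = 49/0.015 × 0.006 + 51 ≈ 70.60 → 71.
PM10: row 297.06–426.94 (AQI 101–150). (150−101)·(421.06−297.06)/(426.94−297.06) + 101 = 49·124.00/129.88 + 101 ≈ 147.78 → 148.
SO₂: 704.4 lies in 679.4–853.0, so I_lo=151, I_hi=200, C_lo=679.4, C_hi=853.0.
(200−151)/(853.0−679.4) × (704.4−679.4) + 151 = 49/173.6 × 25.0 + 151 ≈ 158.06 → 158.
Sub-indices: PM2.5→108, CO→156, O₃→71, PM10→148, SO₂→158. Ranked high→low: 158, 156, 148, 108, 71. Second-highest sub-index = 156.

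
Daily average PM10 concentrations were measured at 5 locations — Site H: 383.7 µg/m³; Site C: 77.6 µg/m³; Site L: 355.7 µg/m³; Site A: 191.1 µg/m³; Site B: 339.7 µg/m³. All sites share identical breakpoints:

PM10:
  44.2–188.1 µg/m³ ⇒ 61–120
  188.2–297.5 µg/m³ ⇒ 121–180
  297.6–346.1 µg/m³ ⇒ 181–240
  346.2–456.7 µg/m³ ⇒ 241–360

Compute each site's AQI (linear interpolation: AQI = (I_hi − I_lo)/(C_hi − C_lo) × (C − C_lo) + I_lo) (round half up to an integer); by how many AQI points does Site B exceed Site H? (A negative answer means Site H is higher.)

-49

Site H 383.7: bracket 346.2–456.7 → index 241–360; slope 119/110.5, offset 37.5.
AQI = 241 + 119/110.5·37.5 ≈ 281.38 ⇒ 281.
Site C: row 44.2–188.1 (AQI 61–120). (120−61)·(77.6−44.2)/(188.1−44.2) + 61 = 59·33.4/143.9 + 61 ≈ 74.69 → 75.
Site L 355.7: bracket 346.2–456.7 → index 241–360; slope 119/110.5, offset 9.5.
AQI = 241 + 119/110.5·9.5 ≈ 251.23 ⇒ 251.
Site A: 191.1 ∈ [188.2, 297.5] ↔ index [121, 180].
121 + (191.1−188.2)·(180−121)/(297.5−188.2) = 121 + 2.9·59/109.3 ≈ 122.57, so AQI = 123.
Site B: 339.7 lies in 297.6–346.1, so I_lo=181, I_hi=240, C_lo=297.6, C_hi=346.1.
(240−181)/(346.1−297.6) × (339.7−297.6) + 181 = 59/48.5 × 42.1 + 181 ≈ 232.21 → 232.
AQIs: Site H=281, Site C=75, Site L=251, Site A=123, Site B=232. Site B (232) − Site H (281) = -49.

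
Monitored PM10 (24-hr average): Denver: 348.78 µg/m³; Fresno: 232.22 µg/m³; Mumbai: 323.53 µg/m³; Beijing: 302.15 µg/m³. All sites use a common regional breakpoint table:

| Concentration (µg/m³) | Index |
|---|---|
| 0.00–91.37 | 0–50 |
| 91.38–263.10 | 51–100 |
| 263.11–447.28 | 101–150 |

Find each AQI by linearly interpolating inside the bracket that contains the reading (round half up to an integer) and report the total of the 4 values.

Denver: 348.78 ∈ [263.11, 447.28] ↔ index [101, 150].
101 + (348.78−263.11)·(150−101)/(447.28−263.11) = 101 + 85.67·49/184.17 ≈ 123.79, so AQI = 124.
Fresno: row 91.38–263.10 (AQI 51–100). (100−51)·(232.22−91.38)/(263.10−91.38) + 51 = 49·140.84/171.72 + 51 ≈ 91.19 → 91.
Mumbai 323.53: bracket 263.11–447.28 → index 101–150; slope 49/184.17, offset 60.42.
AQI = 101 + 49/184.17·60.42 ≈ 117.08 ⇒ 117.
Beijing 302.15: bracket 263.11–447.28 → index 101–150; slope 49/184.17, offset 39.04.
AQI = 101 + 49/184.17·39.04 ≈ 111.39 ⇒ 111.
AQIs: Denver=124, Fresno=91, Mumbai=117, Beijing=111. Sum = 124 + 91 + 117 + 111 = 443.

443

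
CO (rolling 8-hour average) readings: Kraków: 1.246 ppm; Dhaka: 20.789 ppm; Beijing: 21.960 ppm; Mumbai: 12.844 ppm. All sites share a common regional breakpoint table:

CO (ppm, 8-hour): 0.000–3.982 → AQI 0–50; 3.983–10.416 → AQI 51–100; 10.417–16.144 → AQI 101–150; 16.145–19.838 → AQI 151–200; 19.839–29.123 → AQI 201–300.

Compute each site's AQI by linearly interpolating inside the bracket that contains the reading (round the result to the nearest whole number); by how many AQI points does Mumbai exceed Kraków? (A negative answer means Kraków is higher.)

106

Kraków: 1.246 ∈ [0.000, 3.982] ↔ index [0, 50].
0 + (1.246−0.000)·(50−0)/(3.982−0.000) = 0 + 1.246·50/3.982 ≈ 15.65, so AQI = 16.
Dhaka: row 19.839–29.123 (AQI 201–300). (300−201)·(20.789−19.839)/(29.123−19.839) + 201 = 99·0.950/9.284 + 201 ≈ 211.13 → 211.
Beijing: row 19.839–29.123 (AQI 201–300). (300−201)·(21.960−19.839)/(29.123−19.839) + 201 = 99·2.121/9.284 + 201 ≈ 223.62 → 224.
Mumbai 12.844: bracket 10.417–16.144 → index 101–150; slope 49/5.727, offset 2.427.
AQI = 101 + 49/5.727·2.427 ≈ 121.77 ⇒ 122.
AQIs: Kraków=16, Dhaka=211, Beijing=224, Mumbai=122. Mumbai (122) − Kraków (16) = 106.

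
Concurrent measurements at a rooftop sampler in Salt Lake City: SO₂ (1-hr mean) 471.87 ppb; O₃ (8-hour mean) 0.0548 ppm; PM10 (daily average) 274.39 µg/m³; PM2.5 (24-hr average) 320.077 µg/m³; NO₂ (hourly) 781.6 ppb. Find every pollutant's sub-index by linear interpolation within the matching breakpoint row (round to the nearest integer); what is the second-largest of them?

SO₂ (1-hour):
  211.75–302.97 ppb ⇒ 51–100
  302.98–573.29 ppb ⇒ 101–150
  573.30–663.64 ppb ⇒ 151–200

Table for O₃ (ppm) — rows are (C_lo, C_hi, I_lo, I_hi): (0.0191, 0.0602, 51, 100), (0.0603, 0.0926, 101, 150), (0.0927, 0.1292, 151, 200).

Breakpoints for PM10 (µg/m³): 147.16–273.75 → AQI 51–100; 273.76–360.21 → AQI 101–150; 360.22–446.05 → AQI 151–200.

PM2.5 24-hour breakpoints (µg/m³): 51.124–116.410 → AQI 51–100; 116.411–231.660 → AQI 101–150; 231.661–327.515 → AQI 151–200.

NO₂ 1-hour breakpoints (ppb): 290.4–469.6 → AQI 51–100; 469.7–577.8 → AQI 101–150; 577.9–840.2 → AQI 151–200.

SO₂ 471.87: bracket 302.98–573.29 → index 101–150; slope 49/270.31, offset 168.89.
AQI = 101 + 49/270.31·168.89 ≈ 131.62 ⇒ 132.
O₃ 0.0548: bracket 0.0191–0.0602 → index 51–100; slope 49/0.0411, offset 0.0357.
AQI = 51 + 49/0.0411·0.0357 ≈ 93.56 ⇒ 94.
PM10: 274.39 ∈ [273.76, 360.21] ↔ index [101, 150].
101 + (274.39−273.76)·(150−101)/(360.21−273.76) = 101 + 0.63·49/86.45 ≈ 101.36, so AQI = 101.
PM2.5 320.077: bracket 231.661–327.515 → index 151–200; slope 49/95.854, offset 88.416.
AQI = 151 + 49/95.854·88.416 ≈ 196.20 ⇒ 196.
NO₂: row 577.9–840.2 (AQI 151–200). (200−151)·(781.6−577.9)/(840.2−577.9) + 151 = 49·203.7/262.3 + 151 ≈ 189.05 → 189.
Sub-indices: SO₂→132, O₃→94, PM10→101, PM2.5→196, NO₂→189. Ranked high→low: 196, 189, 132, 101, 94. Second-highest sub-index = 189.

189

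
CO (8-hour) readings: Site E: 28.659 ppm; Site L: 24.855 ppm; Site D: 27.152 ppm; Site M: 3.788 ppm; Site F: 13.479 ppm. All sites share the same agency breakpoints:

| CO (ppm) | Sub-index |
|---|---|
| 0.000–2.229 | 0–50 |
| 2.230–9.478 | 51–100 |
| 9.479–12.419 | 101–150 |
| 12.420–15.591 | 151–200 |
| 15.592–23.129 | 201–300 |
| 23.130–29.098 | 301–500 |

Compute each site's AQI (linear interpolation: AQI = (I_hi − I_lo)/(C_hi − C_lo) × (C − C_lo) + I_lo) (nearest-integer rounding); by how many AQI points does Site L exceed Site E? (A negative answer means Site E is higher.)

-126

Site E: row 23.130–29.098 (AQI 301–500). (500−301)·(28.659−23.130)/(29.098−23.130) + 301 = 199·5.529/5.968 + 301 ≈ 485.36 → 485.
Site L 24.855: bracket 23.130–29.098 → index 301–500; slope 199/5.968, offset 1.725.
AQI = 301 + 199/5.968·1.725 ≈ 358.52 ⇒ 359.
Site D 27.152: bracket 23.130–29.098 → index 301–500; slope 199/5.968, offset 4.022.
AQI = 301 + 199/5.968·4.022 ≈ 435.11 ⇒ 435.
Site M: 3.788 lies in 2.230–9.478, so I_lo=51, I_hi=100, C_lo=2.230, C_hi=9.478.
(100−51)/(9.478−2.230) × (3.788−2.230) + 51 = 49/7.248 × 1.558 + 51 ≈ 61.53 → 62.
Site F: 13.479 lies in 12.420–15.591, so I_lo=151, I_hi=200, C_lo=12.420, C_hi=15.591.
(200−151)/(15.591−12.420) × (13.479−12.420) + 151 = 49/3.171 × 1.059 + 151 ≈ 167.36 → 167.
AQIs: Site E=485, Site L=359, Site D=435, Site M=62, Site F=167. Site L (359) − Site E (485) = -126.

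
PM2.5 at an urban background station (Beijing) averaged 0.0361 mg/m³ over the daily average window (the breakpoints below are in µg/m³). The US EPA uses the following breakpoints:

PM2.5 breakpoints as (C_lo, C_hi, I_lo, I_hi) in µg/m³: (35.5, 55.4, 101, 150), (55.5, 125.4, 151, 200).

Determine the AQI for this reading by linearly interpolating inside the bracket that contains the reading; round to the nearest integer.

Convert: 0.0361 mg/m³ = 36.1 µg/m³.
PM2.5 36.1: bracket 35.5–55.4 → index 101–150; slope 49/19.9, offset 0.6.
AQI = 101 + 49/19.9·0.6 ≈ 102.48 ⇒ 102.

102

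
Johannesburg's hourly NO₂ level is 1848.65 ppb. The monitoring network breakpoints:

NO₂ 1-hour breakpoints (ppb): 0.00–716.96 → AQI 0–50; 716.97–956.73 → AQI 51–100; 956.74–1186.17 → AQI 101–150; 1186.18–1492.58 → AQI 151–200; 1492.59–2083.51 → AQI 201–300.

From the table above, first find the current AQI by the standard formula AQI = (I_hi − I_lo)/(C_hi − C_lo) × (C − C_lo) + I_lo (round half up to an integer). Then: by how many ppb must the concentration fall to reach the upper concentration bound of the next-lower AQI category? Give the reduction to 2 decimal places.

NO₂: row 1492.59–2083.51 (AQI 201–300). (300−201)·(1848.65−1492.59)/(2083.51−1492.59) + 201 = 99·356.06/590.92 + 201 ≈ 260.65 → 261.
Current AQI 261 is in the Very Unhealthy range (201–300). The next-lower category tops out at AQI 200, whose upper concentration bound is 1492.58 ppb.
Reduction needed = 1848.65 − 1492.58 = 356.07 ppb.

356.07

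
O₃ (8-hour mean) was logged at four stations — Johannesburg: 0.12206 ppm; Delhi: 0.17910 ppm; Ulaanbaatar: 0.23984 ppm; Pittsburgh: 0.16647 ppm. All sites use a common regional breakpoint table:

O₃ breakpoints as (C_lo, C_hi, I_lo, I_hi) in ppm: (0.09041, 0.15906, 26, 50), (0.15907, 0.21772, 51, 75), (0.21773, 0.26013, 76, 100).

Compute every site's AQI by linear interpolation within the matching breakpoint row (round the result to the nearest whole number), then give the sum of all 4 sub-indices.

Johannesburg 0.12206: bracket 0.09041–0.15906 → index 26–50; slope 24/0.06865, offset 0.03165.
AQI = 26 + 24/0.06865·0.03165 ≈ 37.06 ⇒ 37.
Delhi 0.17910: bracket 0.15907–0.21772 → index 51–75; slope 24/0.05865, offset 0.02003.
AQI = 51 + 24/0.05865·0.02003 ≈ 59.20 ⇒ 59.
Ulaanbaatar: row 0.21773–0.26013 (AQI 76–100). (100−76)·(0.23984−0.21773)/(0.26013−0.21773) + 76 = 24·0.02211/0.04240 + 76 ≈ 88.52 → 89.
Pittsburgh: 0.16647 lies in 0.15907–0.21772, so I_lo=51, I_hi=75, C_lo=0.15907, C_hi=0.21772.
(75−51)/(0.21772−0.15907) × (0.16647−0.15907) + 51 = 24/0.05865 × 0.00740 + 51 ≈ 54.03 → 54.
AQIs: Johannesburg=37, Delhi=59, Ulaanbaatar=89, Pittsburgh=54. Sum = 37 + 59 + 89 + 54 = 239.

239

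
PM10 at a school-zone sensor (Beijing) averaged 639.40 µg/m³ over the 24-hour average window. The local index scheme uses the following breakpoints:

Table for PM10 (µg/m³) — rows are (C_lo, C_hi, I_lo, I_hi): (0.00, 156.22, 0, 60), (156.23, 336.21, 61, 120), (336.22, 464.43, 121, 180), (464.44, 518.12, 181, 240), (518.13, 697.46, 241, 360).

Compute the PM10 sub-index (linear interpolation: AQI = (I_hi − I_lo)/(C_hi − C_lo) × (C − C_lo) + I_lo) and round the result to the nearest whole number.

PM10: 639.40 lies in 518.13–697.46, so I_lo=241, I_hi=360, C_lo=518.13, C_hi=697.46.
(360−241)/(697.46−518.13) × (639.40−518.13) + 241 = 119/179.33 × 121.27 + 241 ≈ 321.47 → 321.

321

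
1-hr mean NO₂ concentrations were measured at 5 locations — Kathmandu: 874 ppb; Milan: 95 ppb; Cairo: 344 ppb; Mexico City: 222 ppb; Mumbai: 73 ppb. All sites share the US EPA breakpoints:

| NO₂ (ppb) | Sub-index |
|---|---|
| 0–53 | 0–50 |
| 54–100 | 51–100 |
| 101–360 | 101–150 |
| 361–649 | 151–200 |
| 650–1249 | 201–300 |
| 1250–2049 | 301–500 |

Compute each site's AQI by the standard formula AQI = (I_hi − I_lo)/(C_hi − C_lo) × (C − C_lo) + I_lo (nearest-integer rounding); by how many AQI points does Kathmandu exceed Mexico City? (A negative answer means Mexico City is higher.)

114

Kathmandu: 874 ∈ [650, 1249] ↔ index [201, 300].
201 + (874−650)·(300−201)/(1249−650) = 201 + 224·99/599 ≈ 238.02, so AQI = 238.
Milan: 95 lies in 54–100, so I_lo=51, I_hi=100, C_lo=54, C_hi=100.
(100−51)/(100−54) × (95−54) + 51 = 49/46 × 41 + 51 ≈ 94.67 → 95.
Cairo: 344 lies in 101–360, so I_lo=101, I_hi=150, C_lo=101, C_hi=360.
(150−101)/(360−101) × (344−101) + 101 = 49/259 × 243 + 101 ≈ 146.97 → 147.
Mexico City: row 101–360 (AQI 101–150). (150−101)·(222−101)/(360−101) + 101 = 49·121/259 + 101 ≈ 123.89 → 124.
Mumbai: row 54–100 (AQI 51–100). (100−51)·(73−54)/(100−54) + 51 = 49·19/46 + 51 ≈ 71.24 → 71.
AQIs: Kathmandu=238, Milan=95, Cairo=147, Mexico City=124, Mumbai=71. Kathmandu (238) − Mexico City (124) = 114.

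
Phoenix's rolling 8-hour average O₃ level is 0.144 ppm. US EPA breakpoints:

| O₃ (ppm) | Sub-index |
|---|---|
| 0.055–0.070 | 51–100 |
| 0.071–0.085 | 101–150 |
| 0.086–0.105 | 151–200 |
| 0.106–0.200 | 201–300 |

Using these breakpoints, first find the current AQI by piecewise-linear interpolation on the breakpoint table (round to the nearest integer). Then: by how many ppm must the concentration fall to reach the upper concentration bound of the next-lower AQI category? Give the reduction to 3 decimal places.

O₃: row 0.106–0.200 (AQI 201–300). (300−201)·(0.144−0.106)/(0.200−0.106) + 201 = 99·0.038/0.094 + 201 ≈ 241.02 → 241.
Current AQI 241 is in the Very Unhealthy range (201–300). The next-lower category tops out at AQI 200, whose upper concentration bound is 0.105 ppm.
Reduction needed = 0.144 − 0.105 = 0.039 ppm.

0.039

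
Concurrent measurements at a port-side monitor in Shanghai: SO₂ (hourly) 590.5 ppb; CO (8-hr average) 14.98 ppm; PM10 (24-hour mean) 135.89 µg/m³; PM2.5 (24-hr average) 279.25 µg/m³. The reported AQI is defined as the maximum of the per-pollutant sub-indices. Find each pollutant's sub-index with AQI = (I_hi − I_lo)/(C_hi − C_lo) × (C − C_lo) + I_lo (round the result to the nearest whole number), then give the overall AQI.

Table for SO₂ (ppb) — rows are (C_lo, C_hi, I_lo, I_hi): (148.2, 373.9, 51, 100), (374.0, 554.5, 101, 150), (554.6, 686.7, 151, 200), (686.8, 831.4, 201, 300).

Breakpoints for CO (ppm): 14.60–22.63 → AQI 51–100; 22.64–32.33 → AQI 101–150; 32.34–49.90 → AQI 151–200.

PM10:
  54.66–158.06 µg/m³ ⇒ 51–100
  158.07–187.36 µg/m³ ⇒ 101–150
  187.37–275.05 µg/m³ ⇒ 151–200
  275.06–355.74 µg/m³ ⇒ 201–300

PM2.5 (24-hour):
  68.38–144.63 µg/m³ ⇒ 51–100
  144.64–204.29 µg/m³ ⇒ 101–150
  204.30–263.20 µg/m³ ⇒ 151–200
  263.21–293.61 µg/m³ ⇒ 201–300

253

SO₂ 590.5: bracket 554.6–686.7 → index 151–200; slope 49/132.1, offset 35.9.
AQI = 151 + 49/132.1·35.9 ≈ 164.32 ⇒ 164.
CO: 14.98 lies in 14.60–22.63, so I_lo=51, I_hi=100, C_lo=14.60, C_hi=22.63.
(100−51)/(22.63−14.60) × (14.98−14.60) + 51 = 49/8.03 × 0.38 + 51 ≈ 53.32 → 53.
PM10: row 54.66–158.06 (AQI 51–100). (100−51)·(135.89−54.66)/(158.06−54.66) + 51 = 49·81.23/103.40 + 51 ≈ 89.49 → 89.
PM2.5 279.25: bracket 263.21–293.61 → index 201–300; slope 99/30.40, offset 16.04.
AQI = 201 + 99/30.40·16.04 ≈ 253.24 ⇒ 253.
Sub-indices: SO₂→164, CO→53, PM10→89, PM2.5→253. Overall AQI = max = 253; dominant pollutant is PM2.5.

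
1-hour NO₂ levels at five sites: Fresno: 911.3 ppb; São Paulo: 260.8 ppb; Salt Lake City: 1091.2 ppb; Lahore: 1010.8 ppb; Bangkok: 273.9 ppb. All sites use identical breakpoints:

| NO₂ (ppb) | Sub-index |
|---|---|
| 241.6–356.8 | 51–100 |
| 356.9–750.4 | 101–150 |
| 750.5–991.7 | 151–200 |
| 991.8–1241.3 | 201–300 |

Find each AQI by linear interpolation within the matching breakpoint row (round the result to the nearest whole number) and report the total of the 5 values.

Fresno: 911.3 lies in 750.5–991.7, so I_lo=151, I_hi=200, C_lo=750.5, C_hi=991.7.
(200−151)/(991.7−750.5) × (911.3−750.5) + 151 = 49/241.2 × 160.8 + 151 ≈ 183.67 → 184.
São Paulo: 260.8 lies in 241.6–356.8, so I_lo=51, I_hi=100, C_lo=241.6, C_hi=356.8.
(100−51)/(356.8−241.6) × (260.8−241.6) + 51 = 49/115.2 × 19.2 + 51 ≈ 59.17 → 59.
Salt Lake City: row 991.8–1241.3 (AQI 201–300). (300−201)·(1091.2−991.8)/(1241.3−991.8) + 201 = 99·99.4/249.5 + 201 ≈ 240.44 → 240.
Lahore: 1010.8 ∈ [991.8, 1241.3] ↔ index [201, 300].
201 + (1010.8−991.8)·(300−201)/(1241.3−991.8) = 201 + 19.0·99/249.5 ≈ 208.54, so AQI = 209.
Bangkok: row 241.6–356.8 (AQI 51–100). (100−51)·(273.9−241.6)/(356.8−241.6) + 51 = 49·32.3/115.2 + 51 ≈ 64.74 → 65.
AQIs: Fresno=184, São Paulo=59, Salt Lake City=240, Lahore=209, Bangkok=65. Sum = 184 + 59 + 240 + 209 + 65 = 757.

757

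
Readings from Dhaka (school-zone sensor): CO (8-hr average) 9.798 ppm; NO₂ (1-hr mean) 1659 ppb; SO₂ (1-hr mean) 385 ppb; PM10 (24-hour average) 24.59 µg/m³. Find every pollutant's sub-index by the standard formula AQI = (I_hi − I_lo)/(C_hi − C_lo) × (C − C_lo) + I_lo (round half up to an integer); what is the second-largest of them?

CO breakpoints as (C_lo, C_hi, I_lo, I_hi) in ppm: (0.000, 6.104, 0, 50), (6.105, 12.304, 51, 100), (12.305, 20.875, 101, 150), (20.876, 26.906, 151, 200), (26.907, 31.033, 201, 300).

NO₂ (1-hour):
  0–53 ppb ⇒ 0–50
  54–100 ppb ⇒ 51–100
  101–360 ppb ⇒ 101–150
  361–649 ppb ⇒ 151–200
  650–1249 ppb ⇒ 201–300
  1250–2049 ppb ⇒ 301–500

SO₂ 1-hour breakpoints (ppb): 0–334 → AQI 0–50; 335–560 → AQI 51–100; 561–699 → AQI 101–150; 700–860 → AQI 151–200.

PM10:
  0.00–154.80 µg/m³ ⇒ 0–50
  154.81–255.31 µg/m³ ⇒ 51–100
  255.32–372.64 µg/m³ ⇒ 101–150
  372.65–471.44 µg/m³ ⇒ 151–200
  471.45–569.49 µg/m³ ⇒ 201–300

CO: 9.798 ∈ [6.105, 12.304] ↔ index [51, 100].
51 + (9.798−6.105)·(100−51)/(12.304−6.105) = 51 + 3.693·49/6.199 ≈ 80.19, so AQI = 80.
NO₂: row 1250–2049 (AQI 301–500). (500−301)·(1659−1250)/(2049−1250) + 301 = 199·409/799 + 301 ≈ 402.87 → 403.
SO₂: row 335–560 (AQI 51–100). (100−51)·(385−335)/(560−335) + 51 = 49·50/225 + 51 ≈ 61.89 → 62.
PM10 24.59: bracket 0.00–154.80 → index 0–50; slope 50/154.80, offset 24.59.
AQI = 0 + 50/154.80·24.59 ≈ 7.94 ⇒ 8.
Sub-indices: CO→80, NO₂→403, SO₂→62, PM10→8. Ranked high→low: 403, 80, 62, 8. Second-highest sub-index = 80.

80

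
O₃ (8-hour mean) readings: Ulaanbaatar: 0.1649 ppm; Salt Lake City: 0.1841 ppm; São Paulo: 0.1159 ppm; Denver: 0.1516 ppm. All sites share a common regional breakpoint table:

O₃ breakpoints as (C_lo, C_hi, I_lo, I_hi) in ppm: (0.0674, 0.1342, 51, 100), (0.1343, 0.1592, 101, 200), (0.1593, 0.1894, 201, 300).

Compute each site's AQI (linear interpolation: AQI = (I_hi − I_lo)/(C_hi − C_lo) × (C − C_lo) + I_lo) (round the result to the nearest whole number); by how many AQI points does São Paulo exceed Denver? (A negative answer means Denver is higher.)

Ulaanbaatar: 0.1649 lies in 0.1593–0.1894, so I_lo=201, I_hi=300, C_lo=0.1593, C_hi=0.1894.
(300−201)/(0.1894−0.1593) × (0.1649−0.1593) + 201 = 99/0.0301 × 0.0056 + 201 ≈ 219.42 → 219.
Salt Lake City: 0.1841 lies in 0.1593–0.1894, so I_lo=201, I_hi=300, C_lo=0.1593, C_hi=0.1894.
(300−201)/(0.1894−0.1593) × (0.1841−0.1593) + 201 = 99/0.0301 × 0.0248 + 201 ≈ 282.57 → 283.
São Paulo: 0.1159 lies in 0.0674–0.1342, so I_lo=51, I_hi=100, C_lo=0.0674, C_hi=0.1342.
(100−51)/(0.1342−0.0674) × (0.1159−0.0674) + 51 = 49/0.0668 × 0.0485 + 51 ≈ 86.58 → 87.
Denver: 0.1516 ∈ [0.1343, 0.1592] ↔ index [101, 200].
101 + (0.1516−0.1343)·(200−101)/(0.1592−0.1343) = 101 + 0.0173·99/0.0249 ≈ 169.78, so AQI = 170.
AQIs: Ulaanbaatar=219, Salt Lake City=283, São Paulo=87, Denver=170. São Paulo (87) − Denver (170) = -83.

-83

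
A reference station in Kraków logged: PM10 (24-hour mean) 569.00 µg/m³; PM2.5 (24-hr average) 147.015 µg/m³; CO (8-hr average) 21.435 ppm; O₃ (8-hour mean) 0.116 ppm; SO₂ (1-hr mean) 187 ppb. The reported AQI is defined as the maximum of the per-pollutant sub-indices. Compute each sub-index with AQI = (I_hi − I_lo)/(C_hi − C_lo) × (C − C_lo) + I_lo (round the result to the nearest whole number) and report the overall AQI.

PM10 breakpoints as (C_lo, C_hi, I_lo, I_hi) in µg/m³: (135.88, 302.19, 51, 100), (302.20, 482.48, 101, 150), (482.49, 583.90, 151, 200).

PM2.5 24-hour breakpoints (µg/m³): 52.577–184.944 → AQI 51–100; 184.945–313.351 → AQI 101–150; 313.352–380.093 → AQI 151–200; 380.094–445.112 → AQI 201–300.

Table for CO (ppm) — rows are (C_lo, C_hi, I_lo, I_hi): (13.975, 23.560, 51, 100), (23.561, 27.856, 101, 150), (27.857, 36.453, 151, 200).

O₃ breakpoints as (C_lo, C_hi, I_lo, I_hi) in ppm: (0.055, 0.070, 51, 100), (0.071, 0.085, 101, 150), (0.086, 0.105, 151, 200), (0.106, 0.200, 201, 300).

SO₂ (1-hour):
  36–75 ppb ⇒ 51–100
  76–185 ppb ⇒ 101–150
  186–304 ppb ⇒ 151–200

212

PM10: 569.00 ∈ [482.49, 583.90] ↔ index [151, 200].
151 + (569.00−482.49)·(200−151)/(583.90−482.49) = 151 + 86.51·49/101.41 ≈ 192.80, so AQI = 193.
PM2.5 147.015: bracket 52.577–184.944 → index 51–100; slope 49/132.367, offset 94.438.
AQI = 51 + 49/132.367·94.438 ≈ 85.96 ⇒ 86.
CO: row 13.975–23.560 (AQI 51–100). (100−51)·(21.435−13.975)/(23.560−13.975) + 51 = 49·7.460/9.585 + 51 ≈ 89.14 → 89.
O₃: 0.116 ∈ [0.106, 0.200] ↔ index [201, 300].
201 + (0.116−0.106)·(300−201)/(0.200−0.106) = 201 + 0.010·99/0.094 ≈ 211.53, so AQI = 212.
SO₂: 187 lies in 186–304, so I_lo=151, I_hi=200, C_lo=186, C_hi=304.
(200−151)/(304−186) × (187−186) + 151 = 49/118 × 1 + 151 ≈ 151.42 → 151.
Sub-indices: PM10→193, PM2.5→86, CO→89, O₃→212, SO₂→151. Overall AQI = max = 212; dominant pollutant is O₃.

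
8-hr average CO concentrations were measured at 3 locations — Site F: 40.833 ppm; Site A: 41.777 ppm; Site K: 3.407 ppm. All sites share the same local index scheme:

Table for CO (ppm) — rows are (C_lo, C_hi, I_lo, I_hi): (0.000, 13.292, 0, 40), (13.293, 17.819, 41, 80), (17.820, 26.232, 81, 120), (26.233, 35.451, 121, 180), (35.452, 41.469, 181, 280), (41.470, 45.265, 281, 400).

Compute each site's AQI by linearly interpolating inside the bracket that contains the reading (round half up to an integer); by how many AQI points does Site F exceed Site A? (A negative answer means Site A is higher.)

Site F: row 35.452–41.469 (AQI 181–280). (280−181)·(40.833−35.452)/(41.469−35.452) + 181 = 99·5.381/6.017 + 181 ≈ 269.54 → 270.
Site A 41.777: bracket 41.470–45.265 → index 281–400; slope 119/3.795, offset 0.307.
AQI = 281 + 119/3.795·0.307 ≈ 290.63 ⇒ 291.
Site K: 3.407 lies in 0.000–13.292, so I_lo=0, I_hi=40, C_lo=0.000, C_hi=13.292.
(40−0)/(13.292−0.000) × (3.407−0.000) + 0 = 40/13.292 × 3.407 + 0 ≈ 10.25 → 10.
AQIs: Site F=270, Site A=291, Site K=10. Site F (270) − Site A (291) = -21.

-21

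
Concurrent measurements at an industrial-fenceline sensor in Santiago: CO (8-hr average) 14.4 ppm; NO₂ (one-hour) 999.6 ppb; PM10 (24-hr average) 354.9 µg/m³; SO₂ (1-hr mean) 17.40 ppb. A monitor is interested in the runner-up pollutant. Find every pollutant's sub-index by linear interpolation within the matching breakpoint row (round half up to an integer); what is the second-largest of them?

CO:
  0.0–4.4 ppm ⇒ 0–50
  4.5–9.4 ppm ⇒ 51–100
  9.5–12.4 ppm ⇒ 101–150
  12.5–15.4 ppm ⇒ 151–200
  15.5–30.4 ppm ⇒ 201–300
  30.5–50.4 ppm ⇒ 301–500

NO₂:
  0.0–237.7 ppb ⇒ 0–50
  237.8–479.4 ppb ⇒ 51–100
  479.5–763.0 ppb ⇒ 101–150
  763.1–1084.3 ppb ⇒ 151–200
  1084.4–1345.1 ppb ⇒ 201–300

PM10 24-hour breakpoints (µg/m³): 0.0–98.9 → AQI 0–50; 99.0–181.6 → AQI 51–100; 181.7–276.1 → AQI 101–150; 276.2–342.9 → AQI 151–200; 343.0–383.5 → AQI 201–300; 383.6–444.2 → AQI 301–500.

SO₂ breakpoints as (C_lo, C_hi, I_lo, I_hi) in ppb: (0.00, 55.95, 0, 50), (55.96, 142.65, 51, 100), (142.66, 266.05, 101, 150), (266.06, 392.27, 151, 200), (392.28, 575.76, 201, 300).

CO 14.4: bracket 12.5–15.4 → index 151–200; slope 49/2.9, offset 1.9.
AQI = 151 + 49/2.9·1.9 ≈ 183.10 ⇒ 183.
NO₂: 999.6 ∈ [763.1, 1084.3] ↔ index [151, 200].
151 + (999.6−763.1)·(200−151)/(1084.3−763.1) = 151 + 236.5·49/321.2 ≈ 187.08, so AQI = 187.
PM10 354.9: bracket 343.0–383.5 → index 201–300; slope 99/40.5, offset 11.9.
AQI = 201 + 99/40.5·11.9 ≈ 230.09 ⇒ 230.
SO₂: 17.40 ∈ [0.00, 55.95] ↔ index [0, 50].
0 + (17.40−0.00)·(50−0)/(55.95−0.00) = 0 + 17.40·50/55.95 ≈ 15.55, so AQI = 16.
Sub-indices: CO→183, NO₂→187, PM10→230, SO₂→16. Ranked high→low: 230, 187, 183, 16. Second-highest sub-index = 187.

187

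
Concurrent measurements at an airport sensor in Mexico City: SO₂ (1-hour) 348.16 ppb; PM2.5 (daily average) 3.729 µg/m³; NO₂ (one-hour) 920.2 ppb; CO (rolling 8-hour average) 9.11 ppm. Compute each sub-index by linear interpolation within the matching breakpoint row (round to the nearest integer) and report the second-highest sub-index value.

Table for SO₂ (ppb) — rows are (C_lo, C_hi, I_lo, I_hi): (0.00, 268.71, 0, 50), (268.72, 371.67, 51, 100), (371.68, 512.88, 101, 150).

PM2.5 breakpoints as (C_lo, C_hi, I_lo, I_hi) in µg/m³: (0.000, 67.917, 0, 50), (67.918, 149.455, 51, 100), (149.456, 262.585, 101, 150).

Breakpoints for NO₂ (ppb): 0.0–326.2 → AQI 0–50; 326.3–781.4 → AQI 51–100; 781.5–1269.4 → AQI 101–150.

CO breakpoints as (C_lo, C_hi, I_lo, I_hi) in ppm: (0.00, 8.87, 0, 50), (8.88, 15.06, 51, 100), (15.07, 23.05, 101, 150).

SO₂: 348.16 ∈ [268.72, 371.67] ↔ index [51, 100].
51 + (348.16−268.72)·(100−51)/(371.67−268.72) = 51 + 79.44·49/102.95 ≈ 88.81, so AQI = 89.
PM2.5 3.729: bracket 0.000–67.917 → index 0–50; slope 50/67.917, offset 3.729.
AQI = 0 + 50/67.917·3.729 ≈ 2.75 ⇒ 3.
NO₂: 920.2 lies in 781.5–1269.4, so I_lo=101, I_hi=150, C_lo=781.5, C_hi=1269.4.
(150−101)/(1269.4−781.5) × (920.2−781.5) + 101 = 49/487.9 × 138.7 + 101 ≈ 114.93 → 115.
CO 9.11: bracket 8.88–15.06 → index 51–100; slope 49/6.18, offset 0.23.
AQI = 51 + 49/6.18·0.23 ≈ 52.82 ⇒ 53.
Sub-indices: SO₂→89, PM2.5→3, NO₂→115, CO→53. Ranked high→low: 115, 89, 53, 3. Second-highest sub-index = 89.

89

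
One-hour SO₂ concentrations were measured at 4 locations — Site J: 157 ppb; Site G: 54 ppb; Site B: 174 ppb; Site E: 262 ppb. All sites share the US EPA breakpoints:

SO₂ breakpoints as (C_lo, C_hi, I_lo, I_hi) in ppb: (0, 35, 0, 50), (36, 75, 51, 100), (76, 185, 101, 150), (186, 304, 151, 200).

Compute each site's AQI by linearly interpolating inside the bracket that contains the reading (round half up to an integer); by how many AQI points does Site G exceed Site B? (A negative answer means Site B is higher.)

-71

Site J: row 76–185 (AQI 101–150). (150−101)·(157−76)/(185−76) + 101 = 49·81/109 + 101 ≈ 137.41 → 137.
Site G: row 36–75 (AQI 51–100). (100−51)·(54−36)/(75−36) + 51 = 49·18/39 + 51 ≈ 73.62 → 74.
Site B 174: bracket 76–185 → index 101–150; slope 49/109, offset 98.
AQI = 101 + 49/109·98 ≈ 145.06 ⇒ 145.
Site E: 262 ∈ [186, 304] ↔ index [151, 200].
151 + (262−186)·(200−151)/(304−186) = 151 + 76·49/118 ≈ 182.56, so AQI = 183.
AQIs: Site J=137, Site G=74, Site B=145, Site E=183. Site G (74) − Site B (145) = -71.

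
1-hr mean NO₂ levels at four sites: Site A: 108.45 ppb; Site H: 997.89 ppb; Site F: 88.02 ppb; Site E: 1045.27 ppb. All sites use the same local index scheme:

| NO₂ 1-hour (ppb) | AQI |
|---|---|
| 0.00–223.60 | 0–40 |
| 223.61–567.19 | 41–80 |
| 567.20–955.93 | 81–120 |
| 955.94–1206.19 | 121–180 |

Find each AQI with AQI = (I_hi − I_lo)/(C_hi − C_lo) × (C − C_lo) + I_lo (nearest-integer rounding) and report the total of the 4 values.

Site A 108.45: bracket 0.00–223.60 → index 0–40; slope 40/223.60, offset 108.45.
AQI = 0 + 40/223.60·108.45 ≈ 19.40 ⇒ 19.
Site H: 997.89 lies in 955.94–1206.19, so I_lo=121, I_hi=180, C_lo=955.94, C_hi=1206.19.
(180−121)/(1206.19−955.94) × (997.89−955.94) + 121 = 59/250.25 × 41.95 + 121 ≈ 130.89 → 131.
Site F: row 0.00–223.60 (AQI 0–40). (40−0)·(88.02−0.00)/(223.60−0.00) + 0 = 40·88.02/223.60 + 0 ≈ 15.75 → 16.
Site E: 1045.27 lies in 955.94–1206.19, so I_lo=121, I_hi=180, C_lo=955.94, C_hi=1206.19.
(180−121)/(1206.19−955.94) × (1045.27−955.94) + 121 = 59/250.25 × 89.33 + 121 ≈ 142.06 → 142.
AQIs: Site A=19, Site H=131, Site F=16, Site E=142. Sum = 19 + 131 + 16 + 142 = 308.

308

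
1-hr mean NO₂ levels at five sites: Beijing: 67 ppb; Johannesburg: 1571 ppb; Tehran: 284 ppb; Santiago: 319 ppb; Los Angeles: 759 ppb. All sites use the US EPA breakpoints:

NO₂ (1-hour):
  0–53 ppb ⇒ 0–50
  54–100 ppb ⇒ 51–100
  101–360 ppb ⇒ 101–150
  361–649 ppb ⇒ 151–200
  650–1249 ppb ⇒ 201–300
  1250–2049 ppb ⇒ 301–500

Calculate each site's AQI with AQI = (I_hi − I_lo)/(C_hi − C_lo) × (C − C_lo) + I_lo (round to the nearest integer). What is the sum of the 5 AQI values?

Beijing: row 54–100 (AQI 51–100). (100−51)·(67−54)/(100−54) + 51 = 49·13/46 + 51 ≈ 64.85 → 65.
Johannesburg: 1571 lies in 1250–2049, so I_lo=301, I_hi=500, C_lo=1250, C_hi=2049.
(500−301)/(2049−1250) × (1571−1250) + 301 = 199/799 × 321 + 301 ≈ 380.95 → 381.
Tehran: 284 lies in 101–360, so I_lo=101, I_hi=150, C_lo=101, C_hi=360.
(150−101)/(360−101) × (284−101) + 101 = 49/259 × 183 + 101 ≈ 135.62 → 136.
Santiago: 319 lies in 101–360, so I_lo=101, I_hi=150, C_lo=101, C_hi=360.
(150−101)/(360−101) × (319−101) + 101 = 49/259 × 218 + 101 ≈ 142.24 → 142.
Los Angeles: row 650–1249 (AQI 201–300). (300−201)·(759−650)/(1249−650) + 201 = 99·109/599 + 201 ≈ 219.02 → 219.
AQIs: Beijing=65, Johannesburg=381, Tehran=136, Santiago=142, Los Angeles=219. Sum = 65 + 381 + 136 + 142 + 219 = 943.

943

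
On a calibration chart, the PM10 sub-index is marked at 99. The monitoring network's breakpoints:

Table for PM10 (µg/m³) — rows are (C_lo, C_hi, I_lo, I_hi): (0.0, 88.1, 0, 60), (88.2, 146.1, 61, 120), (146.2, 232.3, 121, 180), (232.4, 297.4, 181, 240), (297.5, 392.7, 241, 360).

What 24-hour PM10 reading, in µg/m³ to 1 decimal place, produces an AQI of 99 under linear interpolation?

AQI 99 lies in the 61–120 band, which corresponds to 88.2–146.1 µg/m³.
C = 88.2 + (99−61)×(146.1−88.2)/(120−61) = 88.2 + 38×57.9/59 ≈ 125.492 µg/m³ → 125.5 µg/m³ to 1 dp.

125.5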